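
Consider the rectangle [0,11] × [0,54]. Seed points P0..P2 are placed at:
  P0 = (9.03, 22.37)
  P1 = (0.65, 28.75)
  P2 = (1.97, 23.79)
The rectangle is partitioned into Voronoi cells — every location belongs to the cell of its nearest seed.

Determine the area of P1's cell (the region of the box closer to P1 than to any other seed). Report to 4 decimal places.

Area of P1's cell: 281.7546

1. box [0,11]×[0,54]: [(0, 0) (11, 0) (11, 54) (0, 54)]
2. ⊥bis P1·P0 via (4.84,25.56): [(0, 19.2028) (11, 33.651) (11, 54) (0, 54)]  |A|=303.3041
3. ⊥bis P1·P2 via (1.31,26.27): [(0, 25.9214) (6.4149, 27.6286) (11, 33.651) (11, 54) (0, 54)]  |A|=281.7546
4. canonical 5-gon: [(0, 25.9214) (6.4149, 27.6286) (11, 33.651) (11, 54) (0, 54)]
5. shoelace: 281.7546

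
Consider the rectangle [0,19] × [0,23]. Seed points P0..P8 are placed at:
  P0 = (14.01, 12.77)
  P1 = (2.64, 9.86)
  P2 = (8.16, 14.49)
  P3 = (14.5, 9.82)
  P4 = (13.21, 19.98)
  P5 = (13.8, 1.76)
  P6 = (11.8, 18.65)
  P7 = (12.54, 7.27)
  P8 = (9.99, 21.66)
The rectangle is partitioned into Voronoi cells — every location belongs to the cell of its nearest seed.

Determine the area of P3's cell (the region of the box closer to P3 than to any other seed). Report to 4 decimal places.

1. box [0,19]×[0,23]: [(0, 0) (19, 0) (19, 23) (0, 23)]
2. ⊥bis P3·P0 via (14.255,11.295): [(0, 8.9272) (0, 0) (19, 0) (19, 12.0832)]  |A|=199.5985
3. ⊥bis P3·P1 via (8.57,9.84): [(8.5717, 10.351) (8.5368, 0) (19, 0) (19, 12.0832)]  |A|=117.1554
4. ⊥bis P3·P2 via (11.33,12.155): [(10.2005, 10.6215) (8.5651, 8.4014) (8.5368, 0) (19, 0) (19, 12.0832)]  |A|=115.5687
5. ⊥bis P3·P4 via (13.855,14.9): [(10.2005, 10.6215) (8.5651, 8.4014) (8.5368, 0) (19, 0) (19, 12.0832)]  |A|=115.5687
6. ⊥bis P3·P5 via (14.15,5.79): [(10.2005, 10.6215) (8.5651, 8.4014) (8.558, 6.2757) (19, 5.3688) (19, 12.0832)]  |A|=54.7065
7. ⊥bis P3·P6 via (13.15,14.235): [(10.2005, 10.6215) (8.5651, 8.4014) (8.558, 6.2757) (19, 5.3688) (19, 12.0832)]  |A|=54.7065
8. ⊥bis P3·P7 via (13.52,8.545): [(10.7086, 10.7059) (17.4806, 5.5007) (19, 5.3688) (19, 12.0832)]  |A|=31.3433
9. ⊥bis P3·P8 via (12.245,15.74): [(10.7086, 10.7059) (17.4806, 5.5007) (19, 5.3688) (19, 12.0832)]  |A|=31.3433
10. canonical 4-gon: [(10.7086, 10.7059) (17.4806, 5.5007) (19, 5.3688) (19, 12.0832)]
11. shoelace: 31.3433

Area of P3's cell: 31.3433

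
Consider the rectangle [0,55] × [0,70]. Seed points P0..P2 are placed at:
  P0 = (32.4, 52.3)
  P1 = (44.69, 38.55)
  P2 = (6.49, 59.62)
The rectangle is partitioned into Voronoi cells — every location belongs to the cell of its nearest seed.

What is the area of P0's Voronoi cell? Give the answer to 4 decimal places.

1. box [0,55]×[0,70]: [(0, 0) (55, 0) (55, 70) (0, 70)]
2. ⊥bis P0·P1 via (38.545,45.425): [(0, 10.9728) (55, 60.1328) (55, 70) (0, 70)]  |A|=1894.5972
3. ⊥bis P0·P2 via (19.445,55.96): [(9.0108, 19.0268) (55, 60.1328) (55, 70) (23.4115, 70)]  |A|=1031.9765
4. canonical 4-gon: [(9.0108, 19.0268) (55, 60.1328) (55, 70) (23.4115, 70)]
5. shoelace: 1031.9765

Area of P0's cell: 1031.9765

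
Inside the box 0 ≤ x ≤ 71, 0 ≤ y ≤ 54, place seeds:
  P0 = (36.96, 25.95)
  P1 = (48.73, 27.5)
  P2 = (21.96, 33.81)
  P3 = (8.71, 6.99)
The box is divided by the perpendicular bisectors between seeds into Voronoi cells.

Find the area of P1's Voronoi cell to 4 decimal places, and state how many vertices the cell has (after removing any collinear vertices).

1. box [0,71]×[0,54]: [(0, 0) (71, 0) (71, 54) (0, 54)]
2. ⊥bis P1·P0 via (42.845,26.725): [(46.3644, 0) (71, 0) (71, 54) (39.2531, 54)]  |A|=1522.3256
3. ⊥bis P1·P2 via (35.345,30.655): [(39.8247, 49.6599) (46.3644, 0) (71, 0) (71, 54) (40.8477, 54)]  |A|=1518.8654
4. ⊥bis P1·P3 via (28.72,17.245): [(39.8247, 49.6599) (46.3644, 0) (71, 0) (71, 54) (40.8477, 54)]  |A|=1518.8654
5. canonical 5-gon: [(39.8247, 49.6599) (46.3644, 0) (71, 0) (71, 54) (40.8477, 54)]
6. shoelace: 1518.8654

Area of P1's cell: 1518.8654 (5 vertices)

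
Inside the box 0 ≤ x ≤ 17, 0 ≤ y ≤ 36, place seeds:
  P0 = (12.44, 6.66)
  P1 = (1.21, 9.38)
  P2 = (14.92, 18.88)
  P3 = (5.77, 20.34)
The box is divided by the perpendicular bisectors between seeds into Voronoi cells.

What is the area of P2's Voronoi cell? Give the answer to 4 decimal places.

1. box [0,17]×[0,36]: [(0, 0) (17, 0) (17, 36) (0, 36)]
2. ⊥bis P2·P0 via (13.68,12.77): [(0, 15.5463) (17, 12.0962) (17, 36) (0, 36)]  |A|=377.0386
3. ⊥bis P2·P1 via (8.065,14.13): [(0, 25.7691) (8.2428, 13.8735) (17, 12.0962) (17, 36) (0, 36)]  |A|=334.9067
4. ⊥bis P2·P3 via (10.345,19.61): [(9.3924, 13.6401) (17, 12.0962) (17, 36) (12.9602, 36)]  |A|=136.0891
5. canonical 4-gon: [(9.3924, 13.6401) (17, 12.0962) (17, 36) (12.9602, 36)]
6. shoelace: 136.0891

Area of P2's cell: 136.0891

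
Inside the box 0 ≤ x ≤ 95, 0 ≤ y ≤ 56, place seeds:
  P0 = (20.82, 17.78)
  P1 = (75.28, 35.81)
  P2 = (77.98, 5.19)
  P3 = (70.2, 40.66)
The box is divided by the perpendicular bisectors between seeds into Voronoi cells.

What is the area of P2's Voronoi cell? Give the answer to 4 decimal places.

1. box [0,95]×[0,56]: [(0, 0) (95, 0) (95, 56) (0, 56)]
2. ⊥bis P2·P0 via (49.4,11.485): [(46.8703, 0) (95, 0) (95, 56) (59.2048, 56)]  |A|=2349.8957
3. ⊥bis P2·P1 via (76.63,20.5): [(50.8856, 18.2299) (46.8703, 0) (95, 0) (95, 22.1198)]  |A|=926.6011
4. ⊥bis P2·P3 via (74.09,22.925): [(53.8939, 18.4952) (50.7943, 17.8153) (46.8703, 0) (95, 0) (95, 22.1198)]  |A|=925.9896
5. canonical 5-gon: [(53.8939, 18.4952) (50.7943, 17.8153) (46.8703, 0) (95, 0) (95, 22.1198)]
6. shoelace: 925.9896

Area of P2's cell: 925.9896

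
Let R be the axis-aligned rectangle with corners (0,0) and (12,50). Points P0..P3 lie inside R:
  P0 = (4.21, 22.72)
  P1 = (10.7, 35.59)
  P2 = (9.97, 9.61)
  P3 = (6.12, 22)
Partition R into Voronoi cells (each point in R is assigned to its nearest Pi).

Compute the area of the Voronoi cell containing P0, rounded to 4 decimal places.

Area of P0's cell: 88.8240

1. box [0,12]×[0,50]: [(0, 0) (12, 0) (12, 50) (0, 50)]
2. ⊥bis P0·P1 via (7.455,29.155): [(0, 32.9144) (0, 0) (12, 0) (12, 26.8631)]  |A|=358.6646
3. ⊥bis P0·P2 via (7.09,16.165): [(0, 32.9144) (0, 13.0499) (12, 18.3223) (12, 26.8631)]  |A|=170.4314
4. ⊥bis P0·P3 via (5.165,22.36): [(7.6831, 29.04) (0, 32.9144) (0, 13.0499) (1.9841, 13.9217)]  |A|=88.824
5. canonical 4-gon: [(7.6831, 29.04) (0, 32.9144) (0, 13.0499) (1.9841, 13.9217)]
6. shoelace: 88.824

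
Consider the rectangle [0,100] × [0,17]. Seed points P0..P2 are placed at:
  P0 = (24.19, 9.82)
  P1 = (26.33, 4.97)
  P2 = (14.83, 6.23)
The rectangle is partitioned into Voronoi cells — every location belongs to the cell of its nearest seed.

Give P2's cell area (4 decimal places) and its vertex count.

1. box [0,100]×[0,17]: [(0, 0) (100, 0) (100, 17) (0, 17)]
2. ⊥bis P2·P0 via (19.51,8.025): [(0, 0) (22.588, 0) (16.0677, 17) (0, 17)]  |A|=328.5729
3. ⊥bis P2·P1 via (20.58,5.6): [(0, 0) (19.9664, 0) (20.5489, 5.3163) (16.0677, 17) (0, 17)]  |A|=321.6044
4. canonical 5-gon: [(0, 0) (19.9664, 0) (20.5489, 5.3163) (16.0677, 17) (0, 17)]
5. shoelace: 321.6044

Area of P2's cell: 321.6044 (5 vertices)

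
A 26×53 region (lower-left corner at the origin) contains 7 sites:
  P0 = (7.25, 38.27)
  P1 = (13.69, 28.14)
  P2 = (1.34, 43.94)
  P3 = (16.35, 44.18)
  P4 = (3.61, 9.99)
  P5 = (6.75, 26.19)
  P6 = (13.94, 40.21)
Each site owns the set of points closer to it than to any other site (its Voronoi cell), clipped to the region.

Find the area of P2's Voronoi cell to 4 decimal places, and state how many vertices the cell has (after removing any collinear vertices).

Area of P2's cell: 103.4108 (5 vertices)

1. box [0,26]×[0,53]: [(0, 0) (26, 0) (26, 53) (0, 53)]
2. ⊥bis P2·P0 via (4.295,41.105): [(0, 36.6282) (15.707, 53) (0, 53)]  |A|=128.5755
3. ⊥bis P2·P1 via (7.515,36.04): [(0, 36.6282) (15.707, 53) (0, 53)]  |A|=128.5755
4. ⊥bis P2·P3 via (8.845,44.06): [(0, 36.6282) (8.8169, 45.8183) (8.7021, 53) (0, 53)]  |A|=103.422
5. ⊥bis P2·P4 via (2.475,26.965): [(0, 36.6282) (8.8169, 45.8183) (8.7021, 53) (0, 53)]  |A|=103.422
6. ⊥bis P2·P5 via (4.045,35.065): [(0, 36.6282) (8.8169, 45.8183) (8.7021, 53) (0, 53)]  |A|=103.422
7. ⊥bis P2·P6 via (7.64,42.075): [(0, 36.6282) (8.7175, 45.7146) (8.8134, 46.0386) (8.7021, 53) (0, 53)]  |A|=103.4108
8. canonical 5-gon: [(0, 36.6282) (8.7175, 45.7146) (8.8134, 46.0386) (8.7021, 53) (0, 53)]
9. shoelace: 103.4108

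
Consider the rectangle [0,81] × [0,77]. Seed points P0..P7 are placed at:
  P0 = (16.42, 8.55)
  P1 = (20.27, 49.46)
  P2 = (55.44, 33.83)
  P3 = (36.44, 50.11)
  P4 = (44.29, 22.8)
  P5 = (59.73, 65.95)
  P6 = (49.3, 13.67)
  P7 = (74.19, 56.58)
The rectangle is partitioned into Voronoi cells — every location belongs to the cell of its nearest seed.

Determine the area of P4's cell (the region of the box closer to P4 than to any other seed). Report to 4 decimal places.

Area of P4's cell: 455.1569

1. box [0,81]×[0,77]: [(0, 0) (81, 0) (81, 77) (0, 77)]
2. ⊥bis P4·P0 via (30.355,15.675): [(0, 75.043) (38.3697, 0) (81, 0) (81, 77) (0, 77)]  |A|=4797.3128
3. ⊥bis P4·P1 via (32.28,36.13): [(23.8019, 28.4915) (38.3697, 0) (81, 0) (81, 77) (77.642, 77)]  |A|=2890.8733
4. ⊥bis P4·P2 via (49.865,28.315): [(37.4903, 40.8243) (23.8019, 28.4915) (38.3697, 0) (77.8753, 0)]  |A|=1091.2271
5. ⊥bis P4·P3 via (40.365,36.455): [(41.4921, 36.779) (29.0219, 33.1945) (23.8019, 28.4915) (38.3697, 0) (77.8753, 0)]  |A|=1058.8316
6. ⊥bis P4·P5 via (52.01,44.375): [(41.4921, 36.779) (29.0219, 33.1945) (23.8019, 28.4915) (38.3697, 0) (77.8753, 0)]  |A|=1058.8316
7. ⊥bis P4·P6 via (46.795,18.235): [(55.248, 22.8735) (41.4921, 36.779) (29.0219, 33.1945) (23.8019, 28.4915) (32.9348, 10.6294)]  |A|=455.1569
8. ⊥bis P4·P7 via (59.24,39.69): [(55.248, 22.8735) (41.4921, 36.779) (29.0219, 33.1945) (23.8019, 28.4915) (32.9348, 10.6294)]  |A|=455.1569
9. canonical 5-gon: [(55.248, 22.8735) (41.4921, 36.779) (29.0219, 33.1945) (23.8019, 28.4915) (32.9348, 10.6294)]
10. shoelace: 455.1569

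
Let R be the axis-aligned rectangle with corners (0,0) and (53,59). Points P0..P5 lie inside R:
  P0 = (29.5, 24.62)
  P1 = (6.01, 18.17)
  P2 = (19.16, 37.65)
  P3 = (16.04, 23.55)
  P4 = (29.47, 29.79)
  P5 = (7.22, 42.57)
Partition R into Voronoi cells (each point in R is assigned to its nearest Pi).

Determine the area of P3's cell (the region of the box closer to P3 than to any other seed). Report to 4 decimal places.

1. box [0,53]×[0,59]: [(0, 0) (53, 0) (53, 59) (0, 59)]
2. ⊥bis P3·P0 via (22.77,24.085): [(0, 0) (24.6846, 0) (19.9944, 59) (0, 59)]  |A|=1318.0326
3. ⊥bis P3·P1 via (11.025,20.86): [(0, 41.414) (22.2141, 0) (24.6846, 0) (19.9944, 59) (0, 59)]  |A|=858.0445
4. ⊥bis P3·P2 via (17.6,30.6): [(4.2115, 33.5626) (22.2141, 0) (24.6846, 0) (22.3354, 29.5522)]  |A|=304.5485
5. ⊥bis P3·P4 via (22.755,26.67): [(21.3105, 29.779) (4.2115, 33.5626) (22.2141, 0) (24.6846, 0) (22.5252, 27.1646)]  |A|=303.3465
6. ⊥bis P3·P5 via (11.63,33.06): [(21.3105, 29.779) (9.9673, 32.2889) (5.905, 30.4052) (22.2141, 0) (24.6846, 0) (22.5252, 27.1646)]  |A|=295.3385
7. canonical 6-gon: [(21.3105, 29.779) (9.9673, 32.2889) (5.905, 30.4052) (22.2141, 0) (24.6846, 0) (22.5252, 27.1646)]
8. shoelace: 295.3385

Area of P3's cell: 295.3385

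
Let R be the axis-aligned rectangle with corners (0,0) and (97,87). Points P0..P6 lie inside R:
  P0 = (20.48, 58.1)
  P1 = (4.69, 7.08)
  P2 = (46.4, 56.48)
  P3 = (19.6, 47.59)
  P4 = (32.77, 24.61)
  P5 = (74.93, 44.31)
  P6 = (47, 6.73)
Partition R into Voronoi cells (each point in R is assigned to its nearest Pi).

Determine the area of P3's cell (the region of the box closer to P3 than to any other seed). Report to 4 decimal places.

Area of P3's cell: 704.7292

1. box [0,97]×[0,87]: [(0, 0) (97, 0) (97, 87) (0, 87)]
2. ⊥bis P3·P0 via (20.04,52.845): [(0, 54.5229) (0, 0) (97, 0) (97, 46.4012)]  |A|=4894.8189
3. ⊥bis P3·P1 via (12.145,27.335): [(0, 54.5229) (0, 31.8051) (86.4133, 0) (97, 0) (97, 46.4012)]  |A|=3520.6285
4. ⊥bis P3·P2 via (33,52.035): [(33.0939, 51.752) (0, 54.5229) (0, 31.8051) (45.2331, 15.1567)]  |A|=1102.5229
5. ⊥bis P3·P4 via (26.185,36.1): [(36.3529, 41.9273) (33.0939, 51.752) (0, 54.5229) (0, 31.8051) (11.3815, 27.616)]  |A|=704.7292
6. ⊥bis P3·P5 via (47.265,45.95): [(36.3529, 41.9273) (33.0939, 51.752) (0, 54.5229) (0, 31.8051) (11.3815, 27.616)]  |A|=704.7292
7. ⊥bis P3·P6 via (33.3,27.16): [(36.3529, 41.9273) (33.0939, 51.752) (0, 54.5229) (0, 31.8051) (11.3815, 27.616)]  |A|=704.7292
8. canonical 5-gon: [(36.3529, 41.9273) (33.0939, 51.752) (0, 54.5229) (0, 31.8051) (11.3815, 27.616)]
9. shoelace: 704.7292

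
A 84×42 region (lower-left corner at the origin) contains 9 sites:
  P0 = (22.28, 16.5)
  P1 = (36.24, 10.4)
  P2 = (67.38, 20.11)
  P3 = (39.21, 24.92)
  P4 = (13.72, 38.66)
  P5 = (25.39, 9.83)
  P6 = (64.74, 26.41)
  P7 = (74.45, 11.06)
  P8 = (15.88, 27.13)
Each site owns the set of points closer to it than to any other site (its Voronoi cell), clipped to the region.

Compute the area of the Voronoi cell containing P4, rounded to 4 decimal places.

1. box [0,84]×[0,42]: [(0, 0) (84, 0) (84, 42) (0, 42)]
2. ⊥bis P4·P0 via (18,27.58): [(0, 20.6269) (55.3303, 42) (0, 42)]  |A|=591.2889
3. ⊥bis P4·P1 via (24.98,24.53): [(0, 20.6269) (38.9746, 35.6821) (46.9028, 42) (0, 42)]  |A|=564.6671
4. ⊥bis P4·P2 via (40.55,29.385): [(0, 20.6269) (38.9746, 35.6821) (44.1536, 39.8092) (44.9109, 42) (0, 42)]  |A|=562.4851
5. ⊥bis P4·P3 via (26.465,31.79): [(0, 20.6269) (25.825, 30.6026) (31.9685, 42) (0, 42)]  |A|=458.1579
6. ⊥bis P4·P5 via (19.555,24.245): [(0, 20.6269) (25.825, 30.6026) (31.9685, 42) (0, 42)]  |A|=458.1579
7. ⊥bis P4·P6 via (39.23,32.535): [(0, 20.6269) (25.825, 30.6026) (31.9685, 42) (0, 42)]  |A|=458.1579
8. ⊥bis P4·P7 via (44.085,24.86): [(0, 20.6269) (25.825, 30.6026) (31.9685, 42) (0, 42)]  |A|=458.1579
9. ⊥bis P4·P8 via (14.8,32.895): [(0, 30.1224) (28.4378, 35.4499) (31.9685, 42) (0, 42)]  |A|=273.5854
10. canonical 4-gon: [(0, 30.1224) (28.4378, 35.4499) (31.9685, 42) (0, 42)]
11. shoelace: 273.5854

Area of P4's cell: 273.5854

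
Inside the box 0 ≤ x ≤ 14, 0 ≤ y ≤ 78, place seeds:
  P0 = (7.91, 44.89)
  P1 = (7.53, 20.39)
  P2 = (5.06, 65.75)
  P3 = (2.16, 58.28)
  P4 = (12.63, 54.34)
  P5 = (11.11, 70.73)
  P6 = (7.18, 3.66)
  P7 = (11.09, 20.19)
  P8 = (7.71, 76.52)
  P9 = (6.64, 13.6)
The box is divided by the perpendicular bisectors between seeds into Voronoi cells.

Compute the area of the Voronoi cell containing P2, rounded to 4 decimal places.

Area of P2's cell: 96.4736

1. box [0,14]×[0,78]: [(0, 0) (14, 0) (14, 78) (0, 78)]
2. ⊥bis P2·P0 via (6.485,55.32): [(0, 54.434) (14, 56.3467) (14, 78) (0, 78)]  |A|=316.5349
3. ⊥bis P2·P1 via (6.295,43.07): [(0, 54.434) (14, 56.3467) (14, 78) (0, 78)]  |A|=316.5349
4. ⊥bis P2·P3 via (3.61,62.015): [(0, 63.4165) (14, 57.9814) (14, 78) (0, 78)]  |A|=242.2149
5. ⊥bis P2·P4 via (8.845,60.045): [(0, 63.4165) (8.7857, 60.0057) (14, 63.4651) (14, 78) (0, 78)]  |A|=227.9182
6. ⊥bis P2·P5 via (8.085,68.24): [(0, 63.4165) (8.7857, 60.0057) (12.7164, 62.6135) (0.0511, 78) (0, 78)]  |A|=111.2777
7. ⊥bis P2·P6 via (6.12,34.705): [(0, 63.4165) (8.7857, 60.0057) (12.7164, 62.6135) (0.0511, 78) (0, 78)]  |A|=111.2777
8. ⊥bis P2·P7 via (8.075,42.97): [(0, 63.4165) (8.7857, 60.0057) (12.7164, 62.6135) (0.0511, 78) (0, 78)]  |A|=111.2777
9. ⊥bis P2·P8 via (6.385,71.135): [(0, 72.7061) (0, 63.4165) (8.7857, 60.0057) (12.7164, 62.6135) (5.5285, 71.3457)]  |A|=96.4736
10. ⊥bis P2·P9 via (5.85,39.675): [(0, 72.7061) (0, 63.4165) (8.7857, 60.0057) (12.7164, 62.6135) (5.5285, 71.3457)]  |A|=96.4736
11. canonical 5-gon: [(0, 72.7061) (0, 63.4165) (8.7857, 60.0057) (12.7164, 62.6135) (5.5285, 71.3457)]
12. shoelace: 96.4736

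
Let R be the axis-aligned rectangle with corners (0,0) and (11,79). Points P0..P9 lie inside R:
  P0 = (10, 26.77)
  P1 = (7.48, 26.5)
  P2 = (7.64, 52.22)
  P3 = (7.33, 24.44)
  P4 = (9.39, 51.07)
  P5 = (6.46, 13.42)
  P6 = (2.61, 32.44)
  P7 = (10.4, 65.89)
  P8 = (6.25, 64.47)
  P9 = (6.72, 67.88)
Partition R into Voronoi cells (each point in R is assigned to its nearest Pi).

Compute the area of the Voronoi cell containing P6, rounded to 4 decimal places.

1. box [0,11]×[0,79]: [(0, 0) (11, 0) (11, 79) (0, 79)]
2. ⊥bis P6·P0 via (6.305,29.605): [(0, 21.3874) (11, 35.7242) (11, 79) (0, 79)]  |A|=554.8862
3. ⊥bis P6·P1 via (5.045,29.47): [(0, 25.3338) (8.1624, 32.0259) (11, 35.7242) (11, 79) (0, 79)]  |A|=538.7801
4. ⊥bis P6·P2 via (5.125,42.33): [(0, 43.6333) (0, 25.3338) (8.1624, 32.0259) (11, 35.7242) (11, 40.836)]  |A|=134.3611
5. ⊥bis P6·P3 via (4.97,28.44): [(0, 43.6333) (0, 25.5077) (0.7566, 25.9541) (8.1624, 32.0259) (11, 35.7242) (11, 40.836)]  |A|=134.2953
6. ⊥bis P6·P4 via (6,41.755): [(2.7848, 42.9251) (0, 43.6333) (0, 25.5077) (0.7566, 25.9541) (8.1624, 32.0259) (11, 35.7242) (11, 39.9354)]  |A|=130.5958
7. ⊥bis P6·P5 via (4.535,22.93): [(2.7848, 42.9251) (0, 43.6333) (0, 25.5077) (0.7566, 25.9541) (8.1624, 32.0259) (11, 35.7242) (11, 39.9354)]  |A|=130.5958
8. ⊥bis P6·P7 via (6.505,49.165): [(2.7848, 42.9251) (0, 43.6333) (0, 25.5077) (0.7566, 25.9541) (8.1624, 32.0259) (11, 35.7242) (11, 39.9354)]  |A|=130.5958
9. ⊥bis P6·P8 via (4.43,48.455): [(2.7848, 42.9251) (0, 43.6333) (0, 25.5077) (0.7566, 25.9541) (8.1624, 32.0259) (11, 35.7242) (11, 39.9354)]  |A|=130.5958
10. ⊥bis P6·P9 via (4.665,50.16): [(2.7848, 42.9251) (0, 43.6333) (0, 25.5077) (0.7566, 25.9541) (8.1624, 32.0259) (11, 35.7242) (11, 39.9354)]  |A|=130.5958
11. canonical 7-gon: [(2.7848, 42.9251) (0, 43.6333) (0, 25.5077) (0.7566, 25.9541) (8.1624, 32.0259) (11, 35.7242) (11, 39.9354)]
12. shoelace: 130.5958

Area of P6's cell: 130.5958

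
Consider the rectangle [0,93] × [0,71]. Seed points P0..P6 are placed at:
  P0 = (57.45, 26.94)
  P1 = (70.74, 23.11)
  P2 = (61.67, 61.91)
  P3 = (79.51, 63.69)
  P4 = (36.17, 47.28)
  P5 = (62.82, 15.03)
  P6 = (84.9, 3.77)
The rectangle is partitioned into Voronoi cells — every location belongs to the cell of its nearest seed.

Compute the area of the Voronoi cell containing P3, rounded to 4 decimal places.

1. box [0,93]×[0,71]: [(0, 0) (93, 0) (93, 71) (0, 71)]
2. ⊥bis P3·P0 via (68.48,45.315): [(93, 30.5963) (93, 71) (25.6911, 71)]  |A|=1359.7639
3. ⊥bis P3·P1 via (75.125,43.4): [(69.7266, 44.5667) (93, 39.5369) (93, 71) (25.6911, 71)]  |A|=1255.7251
4. ⊥bis P3·P2 via (70.59,62.8): [(72.4684, 43.9741) (93, 39.5369) (93, 71) (69.7718, 71)]  |A|=636.8747
5. ⊥bis P3·P4 via (57.84,55.485): [(72.4684, 43.9741) (93, 39.5369) (93, 71) (69.7718, 71)]  |A|=636.8747
6. ⊥bis P3·P5 via (71.165,39.36): [(72.4684, 43.9741) (93, 39.5369) (93, 71) (69.7718, 71)]  |A|=636.8747
7. ⊥bis P3·P6 via (82.205,33.73): [(72.4684, 43.9741) (93, 39.5369) (93, 71) (69.7718, 71)]  |A|=636.8747
8. canonical 4-gon: [(72.4684, 43.9741) (93, 39.5369) (93, 71) (69.7718, 71)]
9. shoelace: 636.8747

Area of P3's cell: 636.8747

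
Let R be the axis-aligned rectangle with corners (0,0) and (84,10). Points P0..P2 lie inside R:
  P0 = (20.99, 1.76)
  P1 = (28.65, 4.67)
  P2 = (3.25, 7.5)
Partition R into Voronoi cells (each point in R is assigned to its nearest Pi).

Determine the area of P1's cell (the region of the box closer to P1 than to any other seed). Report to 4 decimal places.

1. box [0,84]×[0,10]: [(0, 0) (84, 0) (84, 10) (0, 10)]
2. ⊥bis P1·P0 via (24.82,3.215): [(26.0414, 0) (84, 0) (84, 10) (22.2424, 10)]  |A|=598.5811
3. ⊥bis P1·P2 via (15.95,6.085): [(26.0414, 0) (84, 0) (84, 10) (22.2424, 10)]  |A|=598.5811
4. canonical 4-gon: [(26.0414, 0) (84, 0) (84, 10) (22.2424, 10)]
5. shoelace: 598.5811

Area of P1's cell: 598.5811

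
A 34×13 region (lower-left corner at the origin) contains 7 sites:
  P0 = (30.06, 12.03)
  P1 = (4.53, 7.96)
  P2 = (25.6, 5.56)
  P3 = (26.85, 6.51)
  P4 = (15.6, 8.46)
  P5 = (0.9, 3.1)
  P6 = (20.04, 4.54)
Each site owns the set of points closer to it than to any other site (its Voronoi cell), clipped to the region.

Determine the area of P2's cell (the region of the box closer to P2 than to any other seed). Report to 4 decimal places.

1. box [0,34]×[0,13]: [(0, 0) (34, 0) (34, 13) (0, 13)]
2. ⊥bis P2·P0 via (27.83,8.795): [(0, 0) (34, 0) (34, 4.5418) (21.7299, 13) (0, 13)]  |A|=390.1086
3. ⊥bis P2·P1 via (15.065,6.76): [(14.295, 0) (34, 0) (34, 4.5418) (21.7299, 13) (15.7758, 13)]  |A|=194.6486
4. ⊥bis P2·P3 via (26.225,6.035): [(14.295, 0) (30.8116, 0) (20.9316, 13) (15.7758, 13)]  |A|=140.8708
5. ⊥bis P2·P4 via (20.6,7.01): [(18.5671, 0) (30.8116, 0) (21.9489, 11.6614)]  |A|=71.3942
6. ⊥bis P2·P5 via (13.25,4.33): [(18.5671, 0) (30.8116, 0) (21.9489, 11.6614)]  |A|=71.3942
7. ⊥bis P2·P6 via (22.82,5.05): [(21.7396, 10.9395) (23.7464, 0) (30.8116, 0) (21.9489, 11.6614)]  |A|=43.0645
8. canonical 4-gon: [(21.7396, 10.9395) (23.7464, 0) (30.8116, 0) (21.9489, 11.6614)]
9. shoelace: 43.0645

Area of P2's cell: 43.0645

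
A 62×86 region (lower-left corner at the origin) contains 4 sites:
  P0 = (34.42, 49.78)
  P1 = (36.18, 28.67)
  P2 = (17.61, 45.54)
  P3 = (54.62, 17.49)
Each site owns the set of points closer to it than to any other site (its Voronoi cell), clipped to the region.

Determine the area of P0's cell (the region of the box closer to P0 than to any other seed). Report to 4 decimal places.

1. box [0,62]×[0,86]: [(0, 0) (62, 0) (62, 86) (0, 86)]
2. ⊥bis P0·P1 via (35.3,39.225): [(0, 36.2819) (62, 41.4511) (62, 86) (0, 86)]  |A|=2922.2772
3. ⊥bis P0·P2 via (26.015,47.66): [(28.29, 38.6406) (62, 41.4511) (62, 86) (16.3445, 86)]  |A|=1831.9832
4. ⊥bis P0·P3 via (44.52,33.635): [(28.29, 38.6406) (56.2474, 40.9714) (62, 44.5702) (62, 86) (16.3445, 86)]  |A|=1823.0117
5. canonical 5-gon: [(28.29, 38.6406) (56.2474, 40.9714) (62, 44.5702) (62, 86) (16.3445, 86)]
6. shoelace: 1823.0117

Area of P0's cell: 1823.0117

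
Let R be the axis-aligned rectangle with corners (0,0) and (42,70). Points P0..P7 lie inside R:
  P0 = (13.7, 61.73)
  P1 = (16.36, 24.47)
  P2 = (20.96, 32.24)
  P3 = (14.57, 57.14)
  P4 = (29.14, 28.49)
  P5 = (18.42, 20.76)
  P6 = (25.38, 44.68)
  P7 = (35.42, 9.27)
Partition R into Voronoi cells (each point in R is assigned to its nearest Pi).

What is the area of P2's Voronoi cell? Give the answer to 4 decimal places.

Area of P2's cell: 226.5377

1. box [0,42]×[0,70]: [(0, 0) (42, 0) (42, 70) (0, 70)]
2. ⊥bis P2·P0 via (17.33,46.985): [(0, 42.7186) (0, 0) (42, 0) (42, 53.0584)]  |A|=2011.317
3. ⊥bis P2·P1 via (18.66,28.355): [(0, 42.7186) (0, 39.4021) (42, 14.5372) (42, 53.0584)]  |A|=878.5908
4. ⊥bis P2·P3 via (17.765,44.69): [(0, 40.131) (0, 39.4021) (42, 14.5372) (42, 50.9093)]  |A|=779.1216
5. ⊥bis P2·P4 via (25.05,30.365): [(33.464, 48.7188) (0, 40.131) (0, 39.4021) (22.9612, 25.8086)]  |A|=346.604
6. ⊥bis P2·P5 via (19.69,26.5): [(33.464, 48.7188) (0, 40.131) (0, 39.4021) (22.9612, 25.8086)]  |A|=346.604
7. ⊥bis P2·P6 via (23.17,38.46): [(27.9779, 36.7517) (10.7224, 42.8827) (0, 40.131) (0, 39.4021) (22.9612, 25.8086)]  |A|=226.5377
8. ⊥bis P2·P7 via (28.19,20.755): [(27.9779, 36.7517) (10.7224, 42.8827) (0, 40.131) (0, 39.4021) (22.9612, 25.8086)]  |A|=226.5377
9. canonical 5-gon: [(27.9779, 36.7517) (10.7224, 42.8827) (0, 40.131) (0, 39.4021) (22.9612, 25.8086)]
10. shoelace: 226.5377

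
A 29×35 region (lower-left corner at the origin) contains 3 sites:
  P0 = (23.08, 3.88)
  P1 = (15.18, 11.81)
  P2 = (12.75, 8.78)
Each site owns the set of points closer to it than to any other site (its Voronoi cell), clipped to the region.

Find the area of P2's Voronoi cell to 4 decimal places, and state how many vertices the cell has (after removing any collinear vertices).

1. box [0,29]×[0,35]: [(0, 0) (29, 0) (29, 35) (0, 35)]
2. ⊥bis P2·P0 via (17.915,6.33): [(0, 0) (14.9124, 0) (29, 29.699) (29, 35) (0, 35)]  |A|=805.8061
3. ⊥bis P2·P1 via (13.965,10.295): [(0, 21.4947) (0, 0) (14.9124, 0) (18.1889, 6.9075)]  |A|=246.986
4. canonical 4-gon: [(0, 21.4947) (0, 0) (14.9124, 0) (18.1889, 6.9075)]
5. shoelace: 246.986

Area of P2's cell: 246.9860 (4 vertices)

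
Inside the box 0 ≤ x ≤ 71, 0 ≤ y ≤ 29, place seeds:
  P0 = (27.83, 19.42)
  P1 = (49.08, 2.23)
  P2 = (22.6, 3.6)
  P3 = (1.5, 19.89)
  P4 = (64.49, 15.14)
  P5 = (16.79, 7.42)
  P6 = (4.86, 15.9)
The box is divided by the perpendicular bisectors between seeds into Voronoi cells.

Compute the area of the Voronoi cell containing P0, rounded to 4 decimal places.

1. box [0,71]×[0,29]: [(0, 0) (71, 0) (71, 29) (0, 29)]
2. ⊥bis P0·P1 via (38.455,10.825): [(0, 0) (29.6982, 0) (53.1575, 29) (0, 29)]  |A|=1201.4079
3. ⊥bis P0·P2 via (25.215,11.51): [(0, 19.8459) (36.0985, 7.912) (53.1575, 29) (0, 29)]  |A|=725.7178
4. ⊥bis P0·P3 via (14.665,19.655): [(14.5824, 15.0251) (36.0985, 7.912) (53.1575, 29) (14.8318, 29)]  |A|=555.3372
5. ⊥bis P0·P4 via (46.16,17.28): [(14.5824, 15.0251) (36.0985, 7.912) (46.5788, 20.8676) (47.5283, 29) (14.8318, 29)]  |A|=532.4476
6. ⊥bis P0·P5 via (22.31,13.42): [(14.679, 20.4405) (23.9212, 11.9377) (36.0985, 7.912) (46.5788, 20.8676) (47.5283, 29) (14.8318, 29)]  |A|=507.0117
7. ⊥bis P0·P6 via (16.345,17.66): [(14.8084, 27.6873) (16.1224, 19.1126) (23.9212, 11.9377) (36.0985, 7.912) (46.5788, 20.8676) (47.5283, 29) (14.8318, 29)]  |A|=501.6958
8. canonical 7-gon: [(14.8084, 27.6873) (16.1224, 19.1126) (23.9212, 11.9377) (36.0985, 7.912) (46.5788, 20.8676) (47.5283, 29) (14.8318, 29)]
9. shoelace: 501.6958

Area of P0's cell: 501.6958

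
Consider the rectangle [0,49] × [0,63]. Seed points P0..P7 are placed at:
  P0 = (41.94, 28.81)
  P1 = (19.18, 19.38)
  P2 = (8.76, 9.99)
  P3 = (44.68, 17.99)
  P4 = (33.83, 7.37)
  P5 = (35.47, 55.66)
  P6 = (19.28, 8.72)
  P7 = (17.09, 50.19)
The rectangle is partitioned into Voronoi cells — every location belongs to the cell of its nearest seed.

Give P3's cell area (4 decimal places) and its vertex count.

Area of P3's cell: 191.7579 (4 vertices)

1. box [0,49]×[0,63]: [(0, 0) (49, 0) (49, 63) (0, 63)]
2. ⊥bis P3·P0 via (43.31,23.4): [(0, 12.4324) (0, 0) (49, 0) (49, 24.8409)]  |A|=913.1961
3. ⊥bis P3·P1 via (31.93,18.685): [(32.0313, 20.5438) (30.9115, 0) (49, 0) (49, 24.8409)]  |A|=396.5625
4. ⊥bis P3·P2 via (26.72,13.99): [(32.0313, 20.5438) (30.9115, 0) (49, 0) (49, 24.8409)]  |A|=396.5625
5. ⊥bis P3·P4 via (39.255,12.68): [(32.0313, 20.5438) (32.0063, 20.0856) (49, 2.724) (49, 24.8409)]  |A|=191.7579
6. ⊥bis P3·P5 via (40.075,36.825): [(32.0313, 20.5438) (32.0063, 20.0856) (49, 2.724) (49, 24.8409)]  |A|=191.7579
7. ⊥bis P3·P6 via (31.98,13.355): [(32.0313, 20.5438) (32.0063, 20.0856) (49, 2.724) (49, 24.8409)]  |A|=191.7579
8. ⊥bis P3·P7 via (30.885,34.09): [(32.0313, 20.5438) (32.0063, 20.0856) (49, 2.724) (49, 24.8409)]  |A|=191.7579
9. canonical 4-gon: [(32.0313, 20.5438) (32.0063, 20.0856) (49, 2.724) (49, 24.8409)]
10. shoelace: 191.7579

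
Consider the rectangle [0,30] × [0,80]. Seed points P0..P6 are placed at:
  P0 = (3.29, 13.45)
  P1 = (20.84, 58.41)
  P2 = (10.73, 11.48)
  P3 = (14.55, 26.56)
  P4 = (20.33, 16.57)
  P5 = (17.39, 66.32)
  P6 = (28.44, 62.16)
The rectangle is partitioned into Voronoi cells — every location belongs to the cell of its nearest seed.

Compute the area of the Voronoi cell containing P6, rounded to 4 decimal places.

Area of P6's cell: 119.0472

1. box [0,30]×[0,80]: [(0, 0) (30, 0) (30, 80) (0, 80)]
2. ⊥bis P6·P0 via (15.865,37.805): [(0, 45.9964) (30, 30.5068) (30, 80) (0, 80)]  |A|=1252.4515
3. ⊥bis P6·P1 via (24.64,60.285): [(30, 49.4221) (30, 80) (14.9122, 80)]  |A|=230.6768
4. ⊥bis P6·P2 via (19.585,36.82): [(30, 49.4221) (30, 80) (14.9122, 80)]  |A|=230.6768
5. ⊥bis P6·P3 via (21.495,44.36): [(30, 49.4221) (30, 80) (14.9122, 80)]  |A|=230.6768
6. ⊥bis P6·P4 via (24.385,39.365): [(30, 49.4221) (30, 80) (14.9122, 80)]  |A|=230.6768
7. ⊥bis P6·P5 via (22.915,64.24): [(22.817, 63.9796) (30, 49.4221) (30, 80) (28.8482, 80)]  |A|=119.0472
8. canonical 4-gon: [(22.817, 63.9796) (30, 49.4221) (30, 80) (28.8482, 80)]
9. shoelace: 119.0472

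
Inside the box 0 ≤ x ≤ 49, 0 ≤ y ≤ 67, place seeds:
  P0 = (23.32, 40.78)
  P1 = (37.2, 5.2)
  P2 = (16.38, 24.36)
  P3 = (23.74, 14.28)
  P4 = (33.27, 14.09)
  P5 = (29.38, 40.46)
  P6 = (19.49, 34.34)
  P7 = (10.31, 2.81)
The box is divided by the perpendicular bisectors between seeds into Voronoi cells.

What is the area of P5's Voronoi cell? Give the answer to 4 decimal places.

1. box [0,49]×[0,67]: [(0, 0) (49, 0) (49, 67) (0, 67)]
2. ⊥bis P5·P0 via (26.35,40.62): [(24.205, 0) (49, 0) (49, 67) (27.743, 67)]  |A|=1542.7402
3. ⊥bis P5·P1 via (33.29,22.83): [(25.3172, 21.0618) (49, 26.3142) (49, 67) (27.743, 67)]  |A|=970.0308
4. ⊥bis P5·P2 via (22.88,32.41): [(25.7923, 30.0585) (34.4311, 23.0831) (49, 26.3142) (49, 67) (27.743, 67)]  |A|=929.5139
5. ⊥bis P5·P3 via (26.56,27.37): [(25.7923, 30.0585) (30.0541, 26.6173) (40.3578, 24.3975) (49, 26.3142) (49, 67) (27.743, 67)]  |A|=916.164
6. ⊥bis P5·P4 via (31.325,27.275): [(25.7923, 30.0585) (29.5617, 27.0149) (49, 29.8823) (49, 67) (27.743, 67)]  |A|=858.3262
7. ⊥bis P5·P6 via (24.435,37.4): [(26.0428, 34.8018) (30.7527, 27.1906) (49, 29.8823) (49, 67) (27.743, 67)]  |A|=844.059
8. ⊥bis P5·P7 via (19.845,21.635): [(26.0428, 34.8018) (30.7527, 27.1906) (49, 29.8823) (49, 67) (27.743, 67)]  |A|=844.059
9. canonical 5-gon: [(26.0428, 34.8018) (30.7527, 27.1906) (49, 29.8823) (49, 67) (27.743, 67)]
10. shoelace: 844.059

Area of P5's cell: 844.0590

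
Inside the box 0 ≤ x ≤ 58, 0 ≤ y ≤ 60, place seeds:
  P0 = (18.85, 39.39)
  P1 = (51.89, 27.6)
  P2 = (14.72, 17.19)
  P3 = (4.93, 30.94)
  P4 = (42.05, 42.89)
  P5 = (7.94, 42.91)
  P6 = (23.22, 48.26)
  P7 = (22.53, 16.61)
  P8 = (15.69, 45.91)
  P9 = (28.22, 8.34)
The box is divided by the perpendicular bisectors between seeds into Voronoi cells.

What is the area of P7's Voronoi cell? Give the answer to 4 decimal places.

Area of P7's cell: 261.2201

1. box [0,58]×[0,60]: [(0, 0) (58, 0) (58, 60) (0, 60)]
2. ⊥bis P7·P0 via (20.69,28): [(0, 24.6576) (0, 0) (58, 0) (58, 34.0273)]  |A|=1701.8616
3. ⊥bis P7·P1 via (37.21,22.105): [(34.1872, 30.1804) (0, 24.6576) (0, 0) (45.4843, 0)]  |A|=1107.8556
4. ⊥bis P7·P2 via (18.625,16.9): [(34.1872, 30.1804) (19.4343, 27.7971) (17.3699, 0) (45.4843, 0)]  |A|=626.8368
5. ⊥bis P7·P3 via (13.73,23.775): [(34.1872, 30.1804) (19.4343, 27.7971) (17.3699, 0) (45.4843, 0)]  |A|=626.8368
6. ⊥bis P7·P4 via (32.29,29.75): [(35.141, 27.6324) (32.153, 29.8518) (19.4343, 27.7971) (17.3699, 0) (45.4843, 0)]  |A|=624.0884
7. ⊥bis P7·P5 via (15.235,29.76): [(35.141, 27.6324) (32.153, 29.8518) (19.4343, 27.7971) (17.3699, 0) (45.4843, 0)]  |A|=624.0884
8. ⊥bis P7·P6 via (22.875,32.435): [(35.141, 27.6324) (32.153, 29.8518) (19.4343, 27.7971) (17.3699, 0) (45.4843, 0)]  |A|=624.0884
9. ⊥bis P7·P8 via (19.11,31.26): [(35.141, 27.6324) (32.153, 29.8518) (19.4343, 27.7971) (17.3699, 0) (45.4843, 0)]  |A|=624.0884
10. ⊥bis P7·P9 via (25.375,12.475): [(37.6527, 20.9224) (35.141, 27.6324) (32.153, 29.8518) (19.4343, 27.7971) (17.9152, 7.3425)]  |A|=261.2201
11. canonical 5-gon: [(37.6527, 20.9224) (35.141, 27.6324) (32.153, 29.8518) (19.4343, 27.7971) (17.9152, 7.3425)]
12. shoelace: 261.2201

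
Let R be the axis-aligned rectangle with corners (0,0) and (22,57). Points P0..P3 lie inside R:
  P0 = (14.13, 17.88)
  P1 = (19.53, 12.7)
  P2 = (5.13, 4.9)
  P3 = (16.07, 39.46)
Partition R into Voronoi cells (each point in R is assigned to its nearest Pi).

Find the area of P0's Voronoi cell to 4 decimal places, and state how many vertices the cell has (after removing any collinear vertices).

1. box [0,22]×[0,57]: [(0, 0) (22, 0) (22, 57) (0, 57)]
2. ⊥bis P0·P1 via (16.83,15.29): [(0, 0) (2.1629, 0) (22, 20.6796) (22, 57) (0, 57)]  |A|=1048.8889
3. ⊥bis P0·P2 via (9.63,11.39): [(0, 18.0672) (11.7073, 9.9497) (22, 20.6796) (22, 57) (0, 57)]  |A|=932.37
4. ⊥bis P0·P3 via (15.1,28.67): [(0, 30.0275) (0, 18.0672) (11.7073, 9.9497) (22, 20.6796) (22, 28.0497)]  |A|=317.2188
5. canonical 5-gon: [(0, 30.0275) (0, 18.0672) (11.7073, 9.9497) (22, 20.6796) (22, 28.0497)]
6. shoelace: 317.2188

Area of P0's cell: 317.2188 (5 vertices)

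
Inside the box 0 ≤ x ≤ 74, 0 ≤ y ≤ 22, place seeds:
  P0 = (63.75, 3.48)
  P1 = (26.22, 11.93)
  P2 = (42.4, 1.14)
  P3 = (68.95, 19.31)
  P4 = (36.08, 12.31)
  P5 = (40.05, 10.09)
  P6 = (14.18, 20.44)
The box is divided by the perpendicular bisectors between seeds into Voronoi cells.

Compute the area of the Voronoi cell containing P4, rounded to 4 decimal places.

Area of P4's cell: 145.5642

1. box [0,74]×[0,22]: [(0, 0) (74, 0) (74, 22) (0, 22)]
2. ⊥bis P4·P0 via (49.915,7.895): [(0, 0) (47.3956, 0) (54.4162, 22) (0, 22)]  |A|=1119.929
3. ⊥bis P4·P1 via (31.15,12.12): [(31.6171, 0) (47.3956, 0) (54.4162, 22) (30.7692, 22)]  |A|=433.6793
4. ⊥bis P4·P2 via (39.24,6.725): [(31.5261, 2.3605) (51.8115, 13.838) (54.4162, 22) (30.7692, 22)]  |A|=300.0446
5. ⊥bis P4·P3 via (52.515,15.81): [(31.5261, 2.3605) (51.8115, 13.838) (52.4853, 15.9494) (51.1968, 22) (30.7692, 22)]  |A|=290.3051
6. ⊥bis P4·P5 via (38.065,11.2): [(31.5261, 2.3605) (33.8606, 3.6813) (44.1043, 22) (30.7692, 22)]  |A|=145.5642
7. ⊥bis P4·P6 via (25.13,16.375): [(31.5261, 2.3605) (33.8606, 3.6813) (44.1043, 22) (30.7692, 22)]  |A|=145.5642
8. canonical 4-gon: [(31.5261, 2.3605) (33.8606, 3.6813) (44.1043, 22) (30.7692, 22)]
9. shoelace: 145.5642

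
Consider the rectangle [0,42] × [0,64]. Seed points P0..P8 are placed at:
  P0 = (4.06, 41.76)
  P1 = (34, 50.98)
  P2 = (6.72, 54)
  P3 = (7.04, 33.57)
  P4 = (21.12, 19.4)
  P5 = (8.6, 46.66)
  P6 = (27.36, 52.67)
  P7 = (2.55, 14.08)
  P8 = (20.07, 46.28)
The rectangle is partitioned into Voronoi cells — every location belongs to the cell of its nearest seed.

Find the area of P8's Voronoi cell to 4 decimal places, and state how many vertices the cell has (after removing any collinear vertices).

Area of P8's cell: 260.9629 (6 vertices)

1. box [0,42]×[0,64]: [(0, 0) (42, 0) (42, 64) (0, 64)]
2. ⊥bis P8·P0 via (12.065,44.02): [(24.4929, 0) (42, 0) (42, 64) (6.4242, 64)]  |A|=1698.6541
3. ⊥bis P8·P1 via (27.035,48.63): [(24.4929, 0) (42, 0) (42, 4.2763) (21.8491, 64) (6.4242, 64)]  |A|=1096.9121
4. ⊥bis P8·P2 via (13.395,50.14): [(11.3403, 46.5869) (24.4929, 0) (42, 0) (42, 4.2763) (21.8491, 64) (21.4099, 64)]  |A|=966.4378
5. ⊥bis P8·P3 via (13.555,39.925): [(11.3403, 46.5869) (13.0851, 40.4067) (38.6536, 14.1945) (21.8491, 64) (21.4099, 64)]  |A|=467.9727
6. ⊥bis P8·P4 via (20.595,32.84): [(11.3403, 46.5869) (13.0851, 40.4067) (20.4707, 32.8351) (32.2095, 33.2937) (21.8491, 64) (21.4099, 64)]  |A|=354.395
7. ⊥bis P8·P5 via (14.335,46.47): [(14.5211, 52.0873) (14.0997, 39.3666) (20.4707, 32.8351) (32.2095, 33.2937) (21.8491, 64) (21.4099, 64)]  |A|=333.0954
8. ⊥bis P8·P6 via (23.715,49.475): [(17.2654, 56.833) (14.5211, 52.0873) (14.0997, 39.3666) (20.4707, 32.8351) (32.2095, 33.2937) (28.6492, 43.8459)]  |A|=260.9629
9. ⊥bis P8·P7 via (11.31,30.18): [(17.2654, 56.833) (14.5211, 52.0873) (14.0997, 39.3666) (20.4707, 32.8351) (32.2095, 33.2937) (28.6492, 43.8459)]  |A|=260.9629
10. canonical 6-gon: [(17.2654, 56.833) (14.5211, 52.0873) (14.0997, 39.3666) (20.4707, 32.8351) (32.2095, 33.2937) (28.6492, 43.8459)]
11. shoelace: 260.9629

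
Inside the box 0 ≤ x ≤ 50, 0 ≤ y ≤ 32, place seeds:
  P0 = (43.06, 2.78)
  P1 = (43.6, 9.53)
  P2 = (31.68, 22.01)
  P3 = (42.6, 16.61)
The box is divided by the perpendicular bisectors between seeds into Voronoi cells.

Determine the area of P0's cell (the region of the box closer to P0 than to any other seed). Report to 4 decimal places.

Area of P0's cell: 182.4654

1. box [0,50]×[0,32]: [(0, 0) (50, 0) (50, 32) (0, 32)]
2. ⊥bis P0·P1 via (43.33,6.155): [(0, 9.6214) (0, 0) (50, 0) (50, 5.6214)]  |A|=381.07
3. ⊥bis P0·P2 via (37.37,12.395): [(28.791, 7.3181) (16.4248, 0) (50, 0) (50, 5.6214)]  |A|=182.4654
4. ⊥bis P0·P3 via (42.83,9.695): [(28.791, 7.3181) (16.4248, 0) (50, 0) (50, 5.6214)]  |A|=182.4654
5. canonical 4-gon: [(28.791, 7.3181) (16.4248, 0) (50, 0) (50, 5.6214)]
6. shoelace: 182.4654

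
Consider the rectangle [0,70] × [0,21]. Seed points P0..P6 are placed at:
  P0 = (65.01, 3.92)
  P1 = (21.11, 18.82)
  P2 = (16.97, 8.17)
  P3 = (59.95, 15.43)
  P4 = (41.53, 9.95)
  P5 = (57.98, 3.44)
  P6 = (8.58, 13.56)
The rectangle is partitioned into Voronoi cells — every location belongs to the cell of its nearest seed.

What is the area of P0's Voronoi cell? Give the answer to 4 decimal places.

Area of P0's cell: 95.0659

1. box [0,70]×[0,21]: [(0, 0) (70, 0) (70, 21) (0, 21)]
2. ⊥bis P0·P1 via (43.06,11.37): [(39.2009, 0) (70, 0) (70, 21) (46.3285, 21)]  |A|=571.941
3. ⊥bis P0·P2 via (40.99,6.045): [(40.8974, 4.9983) (40.4552, 0) (70, 0) (70, 21) (46.3285, 21)]  |A|=568.8063
4. ⊥bis P0·P3 via (62.48,9.675): [(40.4722, 0) (70, 0) (70, 12.9809)]  |A|=191.6488
5. ⊥bis P0·P4 via (53.27,6.935): [(52.8911, 5.4595) (51.489, 0) (70, 0) (70, 12.9809)]  |A|=161.5756
6. ⊥bis P0·P5 via (61.495,3.68): [(61.1263, 9.0799) (61.7463, 0) (70, 0) (70, 12.9809)]  |A|=95.0659
7. ⊥bis P0·P6 via (36.795,8.74): [(61.1263, 9.0799) (61.7463, 0) (70, 0) (70, 12.9809)]  |A|=95.0659
8. canonical 4-gon: [(61.1263, 9.0799) (61.7463, 0) (70, 0) (70, 12.9809)]
9. shoelace: 95.0659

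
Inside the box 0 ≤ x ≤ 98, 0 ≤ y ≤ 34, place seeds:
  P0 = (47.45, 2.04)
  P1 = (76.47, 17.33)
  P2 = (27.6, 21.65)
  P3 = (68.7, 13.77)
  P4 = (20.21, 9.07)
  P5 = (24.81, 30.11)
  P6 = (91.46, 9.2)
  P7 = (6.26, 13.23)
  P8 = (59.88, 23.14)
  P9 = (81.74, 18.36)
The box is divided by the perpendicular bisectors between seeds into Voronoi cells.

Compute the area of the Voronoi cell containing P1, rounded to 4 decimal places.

1. box [0,98]×[0,34]: [(0, 0) (98, 0) (98, 34) (0, 34)]
2. ⊥bis P1·P0 via (61.96,9.685): [(67.0628, 0) (98, 0) (98, 34) (49.149, 34)]  |A|=1356.3998
3. ⊥bis P1·P2 via (52.035,19.49): [(52.7187, 27.2247) (67.0628, 0) (98, 0) (98, 34) (53.3177, 34)]  |A|=1342.2777
4. ⊥bis P1·P3 via (72.585,15.55): [(79.7096, 0) (98, 0) (98, 34) (64.1317, 34)]  |A|=886.6979
5. ⊥bis P1·P4 via (48.34,13.2): [(79.7096, 0) (98, 0) (98, 34) (64.1317, 34)]  |A|=886.6979
6. ⊥bis P1·P5 via (50.64,23.72): [(79.7096, 0) (98, 0) (98, 34) (64.1317, 34)]  |A|=886.6979
7. ⊥bis P1·P6 via (83.965,13.265): [(78.3637, 2.9374) (95.2109, 34) (64.1317, 34)]  |A|=482.699
8. ⊥bis P1·P7 via (41.365,15.28): [(78.3637, 2.9374) (95.2109, 34) (64.1317, 34)]  |A|=482.699
9. ⊥bis P1·P8 via (68.175,20.235): [(69.1556, 23.035) (78.3637, 2.9374) (95.2109, 34) (72.9957, 34)]  |A|=434.1024
10. ⊥bis P1·P9 via (79.105,17.845): [(69.1556, 23.035) (78.3637, 2.9374) (81.0504, 7.8912) (75.9476, 34) (72.9957, 34)]  |A|=182.6313
11. canonical 5-gon: [(69.1556, 23.035) (78.3637, 2.9374) (81.0504, 7.8912) (75.9476, 34) (72.9957, 34)]
12. shoelace: 182.6313

Area of P1's cell: 182.6313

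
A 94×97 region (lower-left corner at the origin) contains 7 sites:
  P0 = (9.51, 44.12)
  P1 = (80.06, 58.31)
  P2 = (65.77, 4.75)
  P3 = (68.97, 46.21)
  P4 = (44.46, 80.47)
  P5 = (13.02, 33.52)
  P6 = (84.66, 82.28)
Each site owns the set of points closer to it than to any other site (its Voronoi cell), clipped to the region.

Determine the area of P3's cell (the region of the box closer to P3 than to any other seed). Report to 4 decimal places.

Area of P3's cell: 1464.9878

1. box [0,94]×[0,97]: [(0, 0) (94, 0) (94, 97) (0, 97)]
2. ⊥bis P3·P0 via (39.24,45.165): [(40.8275, 0) (94, 0) (94, 97) (37.418, 97)]  |A|=5323.0907
3. ⊥bis P3·P1 via (74.515,52.26): [(37.8081, 85.903) (40.8275, 0) (94, 0) (94, 34.4014)]  |A|=3250.3775
4. ⊥bis P3·P2 via (67.37,25.48): [(37.8081, 85.903) (39.8573, 27.6035) (94, 23.4246) (94, 34.4014)]  |A|=1882.3678
5. ⊥bis P3·P4 via (56.715,63.34): [(59.9224, 65.6346) (39.0455, 50.699) (39.8573, 27.6035) (94, 23.4246) (94, 34.4014)]  |A|=1505.653
6. ⊥bis P3·P5 via (40.995,39.865): [(59.9224, 65.6346) (39.0455, 50.699) (39.1386, 48.0498) (43.8458, 27.2957) (94, 23.4246) (94, 34.4014)]  |A|=1464.9878
7. ⊥bis P3·P6 via (76.815,64.245): [(59.9224, 65.6346) (39.0455, 50.699) (39.1386, 48.0498) (43.8458, 27.2957) (94, 23.4246) (94, 34.4014)]  |A|=1464.9878
8. canonical 6-gon: [(59.9224, 65.6346) (39.0455, 50.699) (39.1386, 48.0498) (43.8458, 27.2957) (94, 23.4246) (94, 34.4014)]
9. shoelace: 1464.9878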